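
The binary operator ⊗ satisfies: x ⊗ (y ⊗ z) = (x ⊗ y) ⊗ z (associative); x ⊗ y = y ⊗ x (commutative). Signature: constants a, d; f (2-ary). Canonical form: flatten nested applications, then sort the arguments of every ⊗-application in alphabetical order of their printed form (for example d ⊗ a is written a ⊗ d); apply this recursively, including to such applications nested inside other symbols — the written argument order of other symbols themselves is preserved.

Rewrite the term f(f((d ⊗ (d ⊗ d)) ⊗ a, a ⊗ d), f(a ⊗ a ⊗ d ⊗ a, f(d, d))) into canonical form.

Answer: f(f(a ⊗ d ⊗ d ⊗ d, a ⊗ d), f(a ⊗ a ⊗ a ⊗ d, f(d, d)))

Derivation:
Descend into:  (d ⊗ (d ⊗ d)) ⊗ a
Flatten:  d ⊗ d ⊗ d ⊗ a
Sort:  a ⊗ d ⊗ d ⊗ d
Rebuild:  f(f(a ⊗ d ⊗ d ⊗ d, a ⊗ d), f(a ⊗ a ⊗ a ⊗ d, f(d, d)))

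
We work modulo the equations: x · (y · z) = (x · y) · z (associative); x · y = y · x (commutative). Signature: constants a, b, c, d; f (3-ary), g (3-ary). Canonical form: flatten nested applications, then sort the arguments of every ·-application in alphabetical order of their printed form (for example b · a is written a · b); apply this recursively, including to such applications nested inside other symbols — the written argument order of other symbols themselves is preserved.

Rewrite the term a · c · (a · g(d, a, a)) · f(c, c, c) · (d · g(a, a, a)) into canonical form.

Flatten:  a · c · a · g(d, a, a) · f(c, c, c) · d · g(a, a, a)
Sort:  a · a · c · d · f(c, c, c) · g(a, a, a) · g(d, a, a)

Answer: a · a · c · d · f(c, c, c) · g(a, a, a) · g(d, a, a)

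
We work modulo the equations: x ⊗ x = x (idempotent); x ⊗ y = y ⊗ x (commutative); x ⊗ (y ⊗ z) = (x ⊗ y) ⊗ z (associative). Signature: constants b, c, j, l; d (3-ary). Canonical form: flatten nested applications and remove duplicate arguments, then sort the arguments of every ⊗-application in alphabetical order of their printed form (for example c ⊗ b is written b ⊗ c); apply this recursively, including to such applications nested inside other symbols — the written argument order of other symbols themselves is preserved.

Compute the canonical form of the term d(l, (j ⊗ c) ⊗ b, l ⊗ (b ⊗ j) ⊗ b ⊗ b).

Work inside:  l ⊗ (b ⊗ j) ⊗ b ⊗ b
Un-nest:  l ⊗ b ⊗ j ⊗ b ⊗ b
Drop duplicates:  drop duplicate b, b
Order the arguments:  b ⊗ j ⊗ l
Rebuild:  d(l, b ⊗ c ⊗ j, b ⊗ j ⊗ l)

Answer: d(l, b ⊗ c ⊗ j, b ⊗ j ⊗ l)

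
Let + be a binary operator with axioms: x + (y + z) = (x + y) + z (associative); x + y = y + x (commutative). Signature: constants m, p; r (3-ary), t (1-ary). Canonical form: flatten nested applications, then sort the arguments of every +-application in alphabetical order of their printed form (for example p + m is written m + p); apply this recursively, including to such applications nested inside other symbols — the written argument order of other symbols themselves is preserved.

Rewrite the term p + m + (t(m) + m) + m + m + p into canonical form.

Un-nest:  p + m + t(m) + m + m + m + p
Sort arguments:  m + m + m + m + p + p + t(m)

Answer: m + m + m + m + p + p + t(m)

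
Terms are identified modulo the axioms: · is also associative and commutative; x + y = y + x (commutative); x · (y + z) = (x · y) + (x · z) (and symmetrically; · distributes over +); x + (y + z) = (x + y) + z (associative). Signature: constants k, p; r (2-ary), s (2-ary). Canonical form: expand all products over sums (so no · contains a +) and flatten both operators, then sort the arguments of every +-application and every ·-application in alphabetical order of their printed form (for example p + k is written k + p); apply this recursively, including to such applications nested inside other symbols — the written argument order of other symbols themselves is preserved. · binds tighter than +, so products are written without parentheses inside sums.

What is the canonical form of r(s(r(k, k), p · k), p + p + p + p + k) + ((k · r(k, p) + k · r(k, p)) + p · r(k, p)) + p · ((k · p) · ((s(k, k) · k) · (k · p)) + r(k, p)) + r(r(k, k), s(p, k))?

Answer: k · k · k · p · p · p · s(k, k) + k · r(k, p) + k · r(k, p) + p · r(k, p) + p · r(k, p) + r(r(k, k), s(p, k)) + r(s(r(k, k), k · p), k + p + p + p + p)

Derivation:
Expand products over sums:  r(s(r(k, k), k · p), k + p + p + p + p) + k · r(k, p) + k · r(k, p) + p · r(k, p) + k · k · k · p · p · p · s(k, k) + p · r(k, p) + r(r(k, k), s(p, k))
Sort arguments:  k · k · k · p · p · p · s(k, k) + k · r(k, p) + k · r(k, p) + p · r(k, p) + p · r(k, p) + r(r(k, k), s(p, k)) + r(s(r(k, k), k · p), k + p + p + p + p)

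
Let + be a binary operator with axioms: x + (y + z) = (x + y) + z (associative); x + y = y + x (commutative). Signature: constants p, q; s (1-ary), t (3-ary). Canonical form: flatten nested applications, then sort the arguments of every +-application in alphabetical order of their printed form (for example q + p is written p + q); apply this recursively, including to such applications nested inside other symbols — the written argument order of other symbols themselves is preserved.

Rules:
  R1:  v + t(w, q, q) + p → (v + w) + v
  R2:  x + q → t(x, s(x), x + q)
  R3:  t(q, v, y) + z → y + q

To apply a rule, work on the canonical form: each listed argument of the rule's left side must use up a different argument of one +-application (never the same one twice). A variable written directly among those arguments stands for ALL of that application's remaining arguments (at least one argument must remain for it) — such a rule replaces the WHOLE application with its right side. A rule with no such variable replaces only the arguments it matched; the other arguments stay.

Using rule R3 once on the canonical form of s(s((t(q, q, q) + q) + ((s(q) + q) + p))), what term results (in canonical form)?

Answer: s(s(q + q))

Derivation:
Canonical form:  s(s(p + q + q + s(q) + t(q, q, q)))
Match R3:  consume t(q, q, q);  v := q, y := q, z := p + q + q + s(q)
The extension variable absorbs all remaining arguments, so the whole application is rewritten.
Result:  s(s(q + q))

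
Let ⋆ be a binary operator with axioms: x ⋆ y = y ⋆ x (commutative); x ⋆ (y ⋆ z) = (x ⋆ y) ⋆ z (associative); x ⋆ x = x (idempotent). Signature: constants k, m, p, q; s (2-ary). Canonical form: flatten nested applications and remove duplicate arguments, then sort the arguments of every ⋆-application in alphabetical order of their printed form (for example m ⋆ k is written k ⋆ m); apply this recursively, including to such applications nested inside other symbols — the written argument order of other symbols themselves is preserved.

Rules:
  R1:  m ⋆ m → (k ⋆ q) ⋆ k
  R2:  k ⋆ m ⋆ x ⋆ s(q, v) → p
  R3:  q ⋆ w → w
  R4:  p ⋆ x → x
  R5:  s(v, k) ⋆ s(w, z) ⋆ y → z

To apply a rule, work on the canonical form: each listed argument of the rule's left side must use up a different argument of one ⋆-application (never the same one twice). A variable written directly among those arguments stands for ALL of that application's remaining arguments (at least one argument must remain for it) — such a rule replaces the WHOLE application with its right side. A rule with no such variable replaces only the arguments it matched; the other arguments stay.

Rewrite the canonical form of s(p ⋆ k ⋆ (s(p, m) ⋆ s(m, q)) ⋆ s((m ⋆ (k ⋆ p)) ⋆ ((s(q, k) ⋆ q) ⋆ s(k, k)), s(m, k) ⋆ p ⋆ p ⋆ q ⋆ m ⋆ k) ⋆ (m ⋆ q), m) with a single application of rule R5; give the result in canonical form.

Canonical form:  s(k ⋆ m ⋆ p ⋆ q ⋆ s(k ⋆ m ⋆ p ⋆ q ⋆ s(k, k) ⋆ s(q, k), k ⋆ m ⋆ p ⋆ q ⋆ s(m, k)) ⋆ s(m, q) ⋆ s(p, m), m)
Match R5:  consume s(k, k), s(q, k);  v := k, w := q, y := k ⋆ m ⋆ p ⋆ q, z := k
Every leftover argument binds to the variable; the entire application is replaced.
Giving:  s(k ⋆ m ⋆ p ⋆ q ⋆ s(k, k ⋆ m ⋆ p ⋆ q ⋆ s(m, k)) ⋆ s(m, q) ⋆ s(p, m), m)

Answer: s(k ⋆ m ⋆ p ⋆ q ⋆ s(k, k ⋆ m ⋆ p ⋆ q ⋆ s(m, k)) ⋆ s(m, q) ⋆ s(p, m), m)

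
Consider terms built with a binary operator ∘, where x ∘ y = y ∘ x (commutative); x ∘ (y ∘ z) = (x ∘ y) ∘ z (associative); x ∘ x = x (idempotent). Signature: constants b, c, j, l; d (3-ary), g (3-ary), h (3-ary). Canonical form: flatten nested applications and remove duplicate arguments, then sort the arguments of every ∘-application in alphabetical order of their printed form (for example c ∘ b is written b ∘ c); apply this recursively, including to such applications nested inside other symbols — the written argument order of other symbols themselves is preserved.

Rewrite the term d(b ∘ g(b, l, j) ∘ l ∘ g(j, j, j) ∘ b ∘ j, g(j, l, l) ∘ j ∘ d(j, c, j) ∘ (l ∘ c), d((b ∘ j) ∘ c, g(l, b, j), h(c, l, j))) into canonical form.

Answer: d(b ∘ g(b, l, j) ∘ g(j, j, j) ∘ j ∘ l, c ∘ d(j, c, j) ∘ g(j, l, l) ∘ j ∘ l, d(b ∘ c ∘ j, g(l, b, j), h(c, l, j)))

Derivation:
Work inside:  g(j, l, l) ∘ j ∘ d(j, c, j) ∘ (l ∘ c)
Merge nested applications:  g(j, l, l) ∘ j ∘ d(j, c, j) ∘ l ∘ c
Sort:  c ∘ d(j, c, j) ∘ g(j, l, l) ∘ j ∘ l
Put back:  d(b ∘ g(b, l, j) ∘ g(j, j, j) ∘ j ∘ l, c ∘ d(j, c, j) ∘ g(j, l, l) ∘ j ∘ l, d(b ∘ c ∘ j, g(l, b, j), h(c, l, j)))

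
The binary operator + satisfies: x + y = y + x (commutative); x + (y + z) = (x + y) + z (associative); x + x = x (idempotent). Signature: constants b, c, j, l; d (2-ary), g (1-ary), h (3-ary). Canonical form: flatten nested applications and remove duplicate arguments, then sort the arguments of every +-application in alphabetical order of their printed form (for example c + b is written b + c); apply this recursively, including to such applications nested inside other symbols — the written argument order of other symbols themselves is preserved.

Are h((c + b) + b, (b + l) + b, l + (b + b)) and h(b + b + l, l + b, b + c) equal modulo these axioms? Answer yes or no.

Answer: no — h(b + c, b + l, b + l) vs h(b + l, b + l, b + c)

Derivation:
Left:  h((c + b) + b, (b + l) + b, l + (b + b))
  Work inside:  l + (b + b)
  Merge nested applications:  l + b + b
  Idempotence:  drop duplicate b
  Sort:  b + l
  Put back:  h(b + c, b + l, b + l)
Right:  h(b + b + l, l + b, b + c)
  Work inside:  b + b + l
  Drop duplicates:  drop duplicate b
  Sort arguments:  b + l
  Put back:  h(b + l, b + l, b + c)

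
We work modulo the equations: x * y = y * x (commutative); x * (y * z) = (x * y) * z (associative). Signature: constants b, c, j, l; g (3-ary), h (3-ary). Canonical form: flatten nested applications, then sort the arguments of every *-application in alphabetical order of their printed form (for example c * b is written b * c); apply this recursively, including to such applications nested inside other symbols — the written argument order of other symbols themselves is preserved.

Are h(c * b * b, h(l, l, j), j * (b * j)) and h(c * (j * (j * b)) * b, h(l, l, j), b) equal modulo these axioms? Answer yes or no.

Answer: no — h(b * b * c, h(l, l, j), b * j * j) vs h(b * b * c * j * j, h(l, l, j), b)

Derivation:
Left:  h(c * b * b, h(l, l, j), j * (b * j))
  Descend into:  j * (b * j)
  Merge nested applications:  j * b * j
  Sort arguments:  b * j * j
  Put back:  h(b * b * c, h(l, l, j), b * j * j)
Right:  h(c * (j * (j * b)) * b, h(l, l, j), b)
  Focus inside:  c * (j * (j * b)) * b
  Flatten:  c * j * j * b * b
  Order the arguments:  b * b * c * j * j
  Rebuild:  h(b * b * c * j * j, h(l, l, j), b)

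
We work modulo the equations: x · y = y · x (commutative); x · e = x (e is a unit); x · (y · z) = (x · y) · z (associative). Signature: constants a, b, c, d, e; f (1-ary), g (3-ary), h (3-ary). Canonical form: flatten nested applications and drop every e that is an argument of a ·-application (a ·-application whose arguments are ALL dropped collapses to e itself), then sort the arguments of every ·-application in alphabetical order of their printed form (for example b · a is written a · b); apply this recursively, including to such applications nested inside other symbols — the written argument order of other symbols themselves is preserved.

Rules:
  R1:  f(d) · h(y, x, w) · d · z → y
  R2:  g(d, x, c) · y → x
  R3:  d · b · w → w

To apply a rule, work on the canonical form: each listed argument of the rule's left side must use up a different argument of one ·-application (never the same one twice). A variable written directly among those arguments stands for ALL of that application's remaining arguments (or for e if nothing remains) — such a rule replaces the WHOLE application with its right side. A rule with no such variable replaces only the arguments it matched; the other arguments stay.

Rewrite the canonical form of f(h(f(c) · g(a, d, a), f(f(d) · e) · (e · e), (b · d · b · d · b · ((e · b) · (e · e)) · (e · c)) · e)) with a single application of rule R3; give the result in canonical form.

Canonical form:  f(h(f(c) · g(a, d, a), f(f(d)), b · b · b · b · c · d · d))
R3 matches:  uses b, d;  w := b · b · b · c · d
The extension variable absorbs all remaining arguments, so the whole application is rewritten.
Result:  f(h(f(c) · g(a, d, a), f(f(d)), b · b · b · c · d))

Answer: f(h(f(c) · g(a, d, a), f(f(d)), b · b · b · c · d))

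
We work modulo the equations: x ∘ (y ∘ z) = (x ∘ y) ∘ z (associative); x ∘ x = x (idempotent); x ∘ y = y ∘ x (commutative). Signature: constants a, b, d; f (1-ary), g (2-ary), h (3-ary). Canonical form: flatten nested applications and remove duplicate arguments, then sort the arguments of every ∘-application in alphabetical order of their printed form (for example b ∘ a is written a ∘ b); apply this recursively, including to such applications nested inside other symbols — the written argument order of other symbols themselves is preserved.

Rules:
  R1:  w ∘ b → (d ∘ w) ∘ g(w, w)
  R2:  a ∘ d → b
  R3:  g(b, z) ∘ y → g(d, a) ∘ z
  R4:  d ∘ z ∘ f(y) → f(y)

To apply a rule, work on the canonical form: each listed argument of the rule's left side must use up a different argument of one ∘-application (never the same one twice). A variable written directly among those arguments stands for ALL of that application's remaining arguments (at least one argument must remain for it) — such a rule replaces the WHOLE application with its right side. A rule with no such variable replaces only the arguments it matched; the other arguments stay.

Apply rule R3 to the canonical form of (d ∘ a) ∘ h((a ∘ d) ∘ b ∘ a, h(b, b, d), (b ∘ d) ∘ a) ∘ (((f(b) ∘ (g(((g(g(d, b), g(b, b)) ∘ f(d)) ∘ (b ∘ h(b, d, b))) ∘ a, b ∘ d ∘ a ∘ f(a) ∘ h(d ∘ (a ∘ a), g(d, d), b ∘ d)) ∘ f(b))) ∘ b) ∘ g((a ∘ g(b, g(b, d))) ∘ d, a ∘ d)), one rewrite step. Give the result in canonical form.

Canonical form:  a ∘ b ∘ d ∘ f(b) ∘ g(a ∘ b ∘ f(d) ∘ g(g(d, b), g(b, b)) ∘ h(b, d, b), a ∘ b ∘ d ∘ f(a) ∘ h(a ∘ d, g(d, d), b ∘ d)) ∘ g(a ∘ d ∘ g(b, g(b, d)), a ∘ d) ∘ h(a ∘ b ∘ d, h(b, b, d), a ∘ b ∘ d)
Match R3:  consume g(b, g(b, d));  y := a ∘ d, z := g(b, d)
The variable takes the whole remainder — replace the entire application.
New term:  a ∘ b ∘ d ∘ f(b) ∘ g(a ∘ b ∘ f(d) ∘ g(g(d, b), g(b, b)) ∘ h(b, d, b), a ∘ b ∘ d ∘ f(a) ∘ h(a ∘ d, g(d, d), b ∘ d)) ∘ g(g(b, d) ∘ g(d, a), a ∘ d) ∘ h(a ∘ b ∘ d, h(b, b, d), a ∘ b ∘ d)

Answer: a ∘ b ∘ d ∘ f(b) ∘ g(a ∘ b ∘ f(d) ∘ g(g(d, b), g(b, b)) ∘ h(b, d, b), a ∘ b ∘ d ∘ f(a) ∘ h(a ∘ d, g(d, d), b ∘ d)) ∘ g(g(b, d) ∘ g(d, a), a ∘ d) ∘ h(a ∘ b ∘ d, h(b, b, d), a ∘ b ∘ d)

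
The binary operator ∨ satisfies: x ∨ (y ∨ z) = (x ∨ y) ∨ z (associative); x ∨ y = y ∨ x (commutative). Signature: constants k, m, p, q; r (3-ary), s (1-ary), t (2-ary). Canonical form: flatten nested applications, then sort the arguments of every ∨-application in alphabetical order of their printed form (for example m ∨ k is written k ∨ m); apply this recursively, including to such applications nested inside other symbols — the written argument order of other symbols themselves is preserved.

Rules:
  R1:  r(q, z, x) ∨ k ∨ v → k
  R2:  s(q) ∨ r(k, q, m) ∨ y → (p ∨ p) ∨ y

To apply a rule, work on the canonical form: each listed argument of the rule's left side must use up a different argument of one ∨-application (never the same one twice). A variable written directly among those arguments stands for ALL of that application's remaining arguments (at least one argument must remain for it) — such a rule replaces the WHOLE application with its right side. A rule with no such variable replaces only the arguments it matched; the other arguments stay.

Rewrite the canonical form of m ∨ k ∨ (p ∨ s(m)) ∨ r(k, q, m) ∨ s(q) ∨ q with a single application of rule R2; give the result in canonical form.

Answer: k ∨ m ∨ p ∨ p ∨ p ∨ q ∨ s(m)

Derivation:
Canonical form:  k ∨ m ∨ p ∨ q ∨ r(k, q, m) ∨ s(m) ∨ s(q)
Apply R2:  consuming r(k, q, m), s(q);  y := k ∨ m ∨ p ∨ q ∨ s(m)
Every leftover argument binds to the variable; the entire application is replaced.
Result:  k ∨ m ∨ p ∨ p ∨ p ∨ q ∨ s(m)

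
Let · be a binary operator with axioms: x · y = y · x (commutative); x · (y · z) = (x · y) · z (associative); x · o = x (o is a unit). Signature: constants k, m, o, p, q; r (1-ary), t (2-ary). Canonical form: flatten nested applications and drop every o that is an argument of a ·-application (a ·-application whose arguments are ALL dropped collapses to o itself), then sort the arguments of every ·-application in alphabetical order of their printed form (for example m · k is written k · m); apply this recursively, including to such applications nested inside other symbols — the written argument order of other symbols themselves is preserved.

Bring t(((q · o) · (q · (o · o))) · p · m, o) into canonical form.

Work inside:  ((q · o) · (q · (o · o))) · p · m
Un-nest:  q · o · q · o · o · p · m
Unit:  drop o (×3)
Sort:  m · p · q · q
Put back:  t(m · p · q · q, o)

Answer: t(m · p · q · q, o)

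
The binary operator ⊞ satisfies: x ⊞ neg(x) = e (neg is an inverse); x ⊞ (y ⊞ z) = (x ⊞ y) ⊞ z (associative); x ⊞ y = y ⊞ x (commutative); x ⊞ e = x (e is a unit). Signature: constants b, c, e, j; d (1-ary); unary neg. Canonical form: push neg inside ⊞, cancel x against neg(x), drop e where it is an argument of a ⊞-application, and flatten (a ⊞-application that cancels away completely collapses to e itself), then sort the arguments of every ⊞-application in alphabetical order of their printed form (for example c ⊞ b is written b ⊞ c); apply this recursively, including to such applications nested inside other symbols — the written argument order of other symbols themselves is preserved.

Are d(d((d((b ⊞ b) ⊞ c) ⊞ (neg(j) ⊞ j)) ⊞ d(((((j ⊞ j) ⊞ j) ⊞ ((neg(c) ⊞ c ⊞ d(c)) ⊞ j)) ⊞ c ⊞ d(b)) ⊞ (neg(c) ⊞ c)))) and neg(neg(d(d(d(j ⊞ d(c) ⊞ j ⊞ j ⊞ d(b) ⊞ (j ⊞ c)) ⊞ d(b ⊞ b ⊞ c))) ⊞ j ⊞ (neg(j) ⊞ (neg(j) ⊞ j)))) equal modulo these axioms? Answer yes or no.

Answer: yes — both canonical forms are d(d(d(b ⊞ b ⊞ c) ⊞ d(c ⊞ d(b) ⊞ d(c) ⊞ j ⊞ j ⊞ j ⊞ j)))

Derivation:
Left:  d(d((d((b ⊞ b) ⊞ c) ⊞ (neg(j) ⊞ j)) ⊞ d(((((j ⊞ j) ⊞ j) ⊞ ((neg(c) ⊞ c ⊞ d(c)) ⊞ j)) ⊞ c ⊞ d(b)) ⊞ (neg(c) ⊞ c))))
  Focus inside:  (d((b ⊞ b) ⊞ c) ⊞ (neg(j) ⊞ j)) ⊞ d(((((j ⊞ j) ⊞ j) ⊞ ((neg(c) ⊞ c ⊞ d(c)) ⊞ j)) ⊞ c ⊞ d(b)) ⊞ (neg(c) ⊞ c))
  Cancel:  j cancels
  Collect:  d(b ⊞ b ⊞ c) ⊞ d(c ⊞ d(b) ⊞ d(c) ⊞ j ⊞ j ⊞ j ⊞ j)
  Rebuild:  d(d(d(b ⊞ b ⊞ c) ⊞ d(c ⊞ d(b) ⊞ d(c) ⊞ j ⊞ j ⊞ j ⊞ j)))
Right:  neg(neg(d(d(d(j ⊞ d(c) ⊞ j ⊞ j ⊞ d(b) ⊞ (j ⊞ c)) ⊞ d(b ⊞ b ⊞ c))) ⊞ j ⊞ (neg(j) ⊞ (neg(j) ⊞ j))))
  Push neg inside:  distribute neg over ⊞ and collapse double neg
  Inverses cancel:  j cancels
  Combine occurrences:  d(d(d(b ⊞ b ⊞ c) ⊞ d(c ⊞ d(b) ⊞ d(c) ⊞ j ⊞ j ⊞ j ⊞ j)))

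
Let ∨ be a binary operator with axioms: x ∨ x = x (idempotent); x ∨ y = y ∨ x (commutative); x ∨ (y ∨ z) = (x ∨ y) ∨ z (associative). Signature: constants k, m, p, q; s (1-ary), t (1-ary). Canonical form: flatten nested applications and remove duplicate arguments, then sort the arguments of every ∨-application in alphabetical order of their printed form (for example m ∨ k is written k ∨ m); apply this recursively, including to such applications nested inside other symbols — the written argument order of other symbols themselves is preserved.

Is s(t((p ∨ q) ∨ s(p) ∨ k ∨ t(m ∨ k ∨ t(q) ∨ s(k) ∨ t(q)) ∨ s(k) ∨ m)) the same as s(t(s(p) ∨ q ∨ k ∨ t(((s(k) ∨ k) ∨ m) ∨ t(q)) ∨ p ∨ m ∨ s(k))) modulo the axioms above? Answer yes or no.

Answer: yes — both canonical forms are s(t(k ∨ m ∨ p ∨ q ∨ s(k) ∨ s(p) ∨ t(k ∨ m ∨ s(k) ∨ t(q))))

Derivation:
Left:  s(t((p ∨ q) ∨ s(p) ∨ k ∨ t(m ∨ k ∨ t(q) ∨ s(k) ∨ t(q)) ∨ s(k) ∨ m))
  Focus inside:  (p ∨ q) ∨ s(p) ∨ k ∨ t(m ∨ k ∨ t(q) ∨ s(k) ∨ t(q)) ∨ s(k) ∨ m
  Un-nest:  p ∨ q ∨ s(p) ∨ k ∨ t(m ∨ k ∨ t(q) ∨ s(k) ∨ t(q)) ∨ s(k) ∨ m
  Simplify inside:  t(m ∨ k ∨ t(q) ∨ s(k) ∨ t(q))  →  t(k ∨ m ∨ s(k) ∨ t(q))
  Sort:  k ∨ m ∨ p ∨ q ∨ s(k) ∨ s(p) ∨ t(k ∨ m ∨ s(k) ∨ t(q))
  Put back:  s(t(k ∨ m ∨ p ∨ q ∨ s(k) ∨ s(p) ∨ t(k ∨ m ∨ s(k) ∨ t(q))))
Right:  s(t(s(p) ∨ q ∨ k ∨ t(((s(k) ∨ k) ∨ m) ∨ t(q)) ∨ p ∨ m ∨ s(k)))
  Work inside:  s(p) ∨ q ∨ k ∨ t(((s(k) ∨ k) ∨ m) ∨ t(q)) ∨ p ∨ m ∨ s(k)
  Inside:  t(((s(k) ∨ k) ∨ m) ∨ t(q))  →  t(k ∨ m ∨ s(k) ∨ t(q))
  Sort arguments:  k ∨ m ∨ p ∨ q ∨ s(k) ∨ s(p) ∨ t(k ∨ m ∨ s(k) ∨ t(q))
  Rebuild:  s(t(k ∨ m ∨ p ∨ q ∨ s(k) ∨ s(p) ∨ t(k ∨ m ∨ s(k) ∨ t(q))))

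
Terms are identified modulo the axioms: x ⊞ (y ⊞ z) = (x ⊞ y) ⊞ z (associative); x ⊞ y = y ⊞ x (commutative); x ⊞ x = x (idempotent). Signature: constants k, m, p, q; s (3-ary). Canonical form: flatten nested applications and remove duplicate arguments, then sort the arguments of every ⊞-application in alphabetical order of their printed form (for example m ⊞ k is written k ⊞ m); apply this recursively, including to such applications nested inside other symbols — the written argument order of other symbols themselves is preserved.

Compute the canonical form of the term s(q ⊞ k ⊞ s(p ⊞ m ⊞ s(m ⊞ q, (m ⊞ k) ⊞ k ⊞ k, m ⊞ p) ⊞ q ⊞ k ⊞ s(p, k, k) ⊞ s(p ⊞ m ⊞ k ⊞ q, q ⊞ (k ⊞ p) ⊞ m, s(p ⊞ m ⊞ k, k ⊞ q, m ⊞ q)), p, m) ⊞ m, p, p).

Focus inside:  q ⊞ k ⊞ s(p ⊞ m ⊞ s(m ⊞ q, (m ⊞ k) ⊞ k ⊞ k, m ⊞ p) ⊞ q ⊞ k ⊞ s(p, k, k) ⊞ s(p ⊞ m ⊞ k ⊞ q, q ⊞ (k ⊞ p) ⊞ m, s(p ⊞ m ⊞ k, k ⊞ q, m ⊞ q)), p, m) ⊞ m
Simplify inside:  s(p ⊞ m ⊞ s(m ⊞ q, (m ⊞ k) ⊞ k ⊞ k, m ⊞ p) ⊞ q ⊞ k ⊞ s(p, k, k) ⊞ s(p ⊞ m ⊞ k ⊞ q, q ⊞ (k ⊞ p) ⊞ m, s(p ⊞ m ⊞ k, k ⊞ q, m ⊞ q)), p, m)  →  s(k ⊞ m ⊞ p ⊞ q ⊞ s(k ⊞ m ⊞ p ⊞ q, k ⊞ m ⊞ p ⊞ q, s(k ⊞ m ⊞ p, k ⊞ q, m ⊞ q)) ⊞ s(m ⊞ q, k ⊞ m, m ⊞ p) ⊞ s(p, k, k), p, m)
Sort:  k ⊞ m ⊞ q ⊞ s(k ⊞ m ⊞ p ⊞ q ⊞ s(k ⊞ m ⊞ p ⊞ q, k ⊞ m ⊞ p ⊞ q, s(k ⊞ m ⊞ p, k ⊞ q, m ⊞ q)) ⊞ s(m ⊞ q, k ⊞ m, m ⊞ p) ⊞ s(p, k, k), p, m)
Rebuild:  s(k ⊞ m ⊞ q ⊞ s(k ⊞ m ⊞ p ⊞ q ⊞ s(k ⊞ m ⊞ p ⊞ q, k ⊞ m ⊞ p ⊞ q, s(k ⊞ m ⊞ p, k ⊞ q, m ⊞ q)) ⊞ s(m ⊞ q, k ⊞ m, m ⊞ p) ⊞ s(p, k, k), p, m), p, p)

Answer: s(k ⊞ m ⊞ q ⊞ s(k ⊞ m ⊞ p ⊞ q ⊞ s(k ⊞ m ⊞ p ⊞ q, k ⊞ m ⊞ p ⊞ q, s(k ⊞ m ⊞ p, k ⊞ q, m ⊞ q)) ⊞ s(m ⊞ q, k ⊞ m, m ⊞ p) ⊞ s(p, k, k), p, m), p, p)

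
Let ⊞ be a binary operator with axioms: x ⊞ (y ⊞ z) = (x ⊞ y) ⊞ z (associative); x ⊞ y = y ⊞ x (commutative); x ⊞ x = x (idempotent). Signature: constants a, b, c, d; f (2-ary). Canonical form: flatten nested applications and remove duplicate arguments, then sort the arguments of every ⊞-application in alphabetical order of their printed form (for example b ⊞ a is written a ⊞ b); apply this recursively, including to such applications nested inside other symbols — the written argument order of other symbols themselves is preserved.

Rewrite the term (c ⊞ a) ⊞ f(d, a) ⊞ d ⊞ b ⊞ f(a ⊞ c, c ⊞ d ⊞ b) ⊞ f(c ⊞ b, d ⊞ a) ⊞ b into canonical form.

Answer: a ⊞ b ⊞ c ⊞ d ⊞ f(a ⊞ c, b ⊞ c ⊞ d) ⊞ f(b ⊞ c, a ⊞ d) ⊞ f(d, a)

Derivation:
Un-nest:  c ⊞ a ⊞ f(d, a) ⊞ d ⊞ b ⊞ f(a ⊞ c, c ⊞ d ⊞ b) ⊞ f(c ⊞ b, d ⊞ a) ⊞ b
Simplify inside:  f(a ⊞ c, c ⊞ d ⊞ b)  →  f(a ⊞ c, b ⊞ c ⊞ d)
Inside:  f(c ⊞ b, d ⊞ a)  →  f(b ⊞ c, a ⊞ d)
Deduplicate:  drop duplicate b
Sort arguments:  a ⊞ b ⊞ c ⊞ d ⊞ f(a ⊞ c, b ⊞ c ⊞ d) ⊞ f(b ⊞ c, a ⊞ d) ⊞ f(d, a)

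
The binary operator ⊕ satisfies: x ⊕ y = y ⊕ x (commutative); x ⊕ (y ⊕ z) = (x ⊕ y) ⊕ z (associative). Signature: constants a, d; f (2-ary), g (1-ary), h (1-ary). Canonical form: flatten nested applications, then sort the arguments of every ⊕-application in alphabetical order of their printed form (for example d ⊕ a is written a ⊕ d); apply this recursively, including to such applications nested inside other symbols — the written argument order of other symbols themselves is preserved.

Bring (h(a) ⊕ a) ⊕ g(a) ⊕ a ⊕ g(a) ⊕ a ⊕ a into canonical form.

Flatten:  h(a) ⊕ a ⊕ g(a) ⊕ a ⊕ g(a) ⊕ a ⊕ a
Sort arguments:  a ⊕ a ⊕ a ⊕ a ⊕ g(a) ⊕ g(a) ⊕ h(a)

Answer: a ⊕ a ⊕ a ⊕ a ⊕ g(a) ⊕ g(a) ⊕ h(a)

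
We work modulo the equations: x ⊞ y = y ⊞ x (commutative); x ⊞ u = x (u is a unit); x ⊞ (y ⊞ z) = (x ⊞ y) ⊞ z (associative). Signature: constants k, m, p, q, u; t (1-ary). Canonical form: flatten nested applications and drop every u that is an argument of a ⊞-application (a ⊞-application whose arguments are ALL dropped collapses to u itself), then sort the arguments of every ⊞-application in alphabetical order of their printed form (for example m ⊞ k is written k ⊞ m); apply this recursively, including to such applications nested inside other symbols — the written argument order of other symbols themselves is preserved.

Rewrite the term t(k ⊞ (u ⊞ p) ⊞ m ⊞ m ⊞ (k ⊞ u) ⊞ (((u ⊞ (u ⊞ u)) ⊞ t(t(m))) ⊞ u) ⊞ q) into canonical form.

Answer: t(k ⊞ k ⊞ m ⊞ m ⊞ p ⊞ q ⊞ t(t(m)))

Derivation:
Focus inside:  k ⊞ (u ⊞ p) ⊞ m ⊞ m ⊞ (k ⊞ u) ⊞ (((u ⊞ (u ⊞ u)) ⊞ t(t(m))) ⊞ u) ⊞ q
Flatten:  k ⊞ u ⊞ p ⊞ m ⊞ m ⊞ k ⊞ u ⊞ u ⊞ u ⊞ u ⊞ t(t(m)) ⊞ u ⊞ q
Drop the unit:  drop u (×6)
Sort arguments:  k ⊞ k ⊞ m ⊞ m ⊞ p ⊞ q ⊞ t(t(m))
Reassemble:  t(k ⊞ k ⊞ m ⊞ m ⊞ p ⊞ q ⊞ t(t(m)))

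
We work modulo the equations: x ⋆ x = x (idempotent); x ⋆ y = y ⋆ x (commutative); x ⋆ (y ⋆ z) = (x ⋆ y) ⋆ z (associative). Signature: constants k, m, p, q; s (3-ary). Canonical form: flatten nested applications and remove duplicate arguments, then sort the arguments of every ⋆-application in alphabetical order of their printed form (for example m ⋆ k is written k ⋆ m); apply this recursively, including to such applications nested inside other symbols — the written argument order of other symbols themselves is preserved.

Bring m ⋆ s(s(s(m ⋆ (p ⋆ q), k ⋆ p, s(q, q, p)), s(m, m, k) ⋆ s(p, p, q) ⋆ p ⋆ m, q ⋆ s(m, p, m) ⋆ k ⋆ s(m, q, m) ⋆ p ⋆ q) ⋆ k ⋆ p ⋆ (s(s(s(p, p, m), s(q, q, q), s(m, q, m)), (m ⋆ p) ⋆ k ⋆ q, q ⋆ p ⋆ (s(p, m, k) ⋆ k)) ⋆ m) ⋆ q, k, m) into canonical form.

Simplify inside:  s(s(s(m ⋆ (p ⋆ q), k ⋆ p, s(q, q, p)), s(m, m, k) ⋆ s(p, p, q) ⋆ p ⋆ m, q ⋆ s(m, p, m) ⋆ k ⋆ s(m, q, m) ⋆ p ⋆ q) ⋆ k ⋆ p ⋆ (s(s(s(p, p, m), s(q, q, q), s(m, q, m)), (m ⋆ p) ⋆ k ⋆ q, q ⋆ p ⋆ (s(p, m, k) ⋆ k)) ⋆ m) ⋆ q, k, m)  →  s(k ⋆ m ⋆ p ⋆ q ⋆ s(s(m ⋆ p ⋆ q, k ⋆ p, s(q, q, p)), m ⋆ p ⋆ s(m, m, k) ⋆ s(p, p, q), k ⋆ p ⋆ q ⋆ s(m, p, m) ⋆ s(m, q, m)) ⋆ s(s(s(p, p, m), s(q, q, q), s(m, q, m)), k ⋆ m ⋆ p ⋆ q, k ⋆ p ⋆ q ⋆ s(p, m, k)), k, m)
Order the arguments:  m ⋆ s(k ⋆ m ⋆ p ⋆ q ⋆ s(s(m ⋆ p ⋆ q, k ⋆ p, s(q, q, p)), m ⋆ p ⋆ s(m, m, k) ⋆ s(p, p, q), k ⋆ p ⋆ q ⋆ s(m, p, m) ⋆ s(m, q, m)) ⋆ s(s(s(p, p, m), s(q, q, q), s(m, q, m)), k ⋆ m ⋆ p ⋆ q, k ⋆ p ⋆ q ⋆ s(p, m, k)), k, m)

Answer: m ⋆ s(k ⋆ m ⋆ p ⋆ q ⋆ s(s(m ⋆ p ⋆ q, k ⋆ p, s(q, q, p)), m ⋆ p ⋆ s(m, m, k) ⋆ s(p, p, q), k ⋆ p ⋆ q ⋆ s(m, p, m) ⋆ s(m, q, m)) ⋆ s(s(s(p, p, m), s(q, q, q), s(m, q, m)), k ⋆ m ⋆ p ⋆ q, k ⋆ p ⋆ q ⋆ s(p, m, k)), k, m)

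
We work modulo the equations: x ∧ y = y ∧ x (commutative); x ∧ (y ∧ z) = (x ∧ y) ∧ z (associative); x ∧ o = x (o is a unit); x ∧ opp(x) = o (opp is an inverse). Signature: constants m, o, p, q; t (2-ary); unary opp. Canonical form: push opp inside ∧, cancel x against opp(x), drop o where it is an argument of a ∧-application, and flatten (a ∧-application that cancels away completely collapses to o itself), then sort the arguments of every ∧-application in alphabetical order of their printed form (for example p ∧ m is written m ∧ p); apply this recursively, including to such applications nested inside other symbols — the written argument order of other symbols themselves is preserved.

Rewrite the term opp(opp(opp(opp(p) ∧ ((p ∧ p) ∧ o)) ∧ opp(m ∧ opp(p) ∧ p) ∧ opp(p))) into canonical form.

Answer: opp(m) ∧ opp(p) ∧ opp(p)

Derivation:
Push opp inside:  distribute opp over ∧ and collapse double opp
Combine occurrences:  opp(p) ∧ opp(p) ∧ opp(m)
Order the arguments:  opp(m) ∧ opp(p) ∧ opp(p)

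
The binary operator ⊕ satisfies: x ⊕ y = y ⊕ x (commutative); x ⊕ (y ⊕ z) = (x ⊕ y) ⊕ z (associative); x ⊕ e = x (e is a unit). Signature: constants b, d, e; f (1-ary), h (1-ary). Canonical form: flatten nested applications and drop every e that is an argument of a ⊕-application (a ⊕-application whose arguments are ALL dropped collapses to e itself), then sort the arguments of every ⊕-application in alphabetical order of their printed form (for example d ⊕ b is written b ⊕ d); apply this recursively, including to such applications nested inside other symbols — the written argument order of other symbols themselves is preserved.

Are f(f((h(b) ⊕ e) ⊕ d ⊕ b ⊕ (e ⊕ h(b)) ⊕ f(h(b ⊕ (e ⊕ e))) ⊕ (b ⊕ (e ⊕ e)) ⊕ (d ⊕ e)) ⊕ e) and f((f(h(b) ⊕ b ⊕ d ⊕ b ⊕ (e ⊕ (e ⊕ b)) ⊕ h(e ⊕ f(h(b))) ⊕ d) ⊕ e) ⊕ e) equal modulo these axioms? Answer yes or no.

Left:  f(f((h(b) ⊕ e) ⊕ d ⊕ b ⊕ (e ⊕ h(b)) ⊕ f(h(b ⊕ (e ⊕ e))) ⊕ (b ⊕ (e ⊕ e)) ⊕ (d ⊕ e)) ⊕ e)
  Work inside:  f((h(b) ⊕ e) ⊕ d ⊕ b ⊕ (e ⊕ h(b)) ⊕ f(h(b ⊕ (e ⊕ e))) ⊕ (b ⊕ (e ⊕ e)) ⊕ (d ⊕ e)) ⊕ e
  Inside:  f((h(b) ⊕ e) ⊕ d ⊕ b ⊕ (e ⊕ h(b)) ⊕ f(h(b ⊕ (e ⊕ e))) ⊕ (b ⊕ (e ⊕ e)) ⊕ (d ⊕ e))  →  f(b ⊕ b ⊕ d ⊕ d ⊕ f(h(b)) ⊕ h(b) ⊕ h(b))
  Drop the unit:  drop e
  Order the arguments:  f(b ⊕ b ⊕ d ⊕ d ⊕ f(h(b)) ⊕ h(b) ⊕ h(b))
  Reassemble:  f(f(b ⊕ b ⊕ d ⊕ d ⊕ f(h(b)) ⊕ h(b) ⊕ h(b)))
Right:  f((f(h(b) ⊕ b ⊕ d ⊕ b ⊕ (e ⊕ (e ⊕ b)) ⊕ h(e ⊕ f(h(b))) ⊕ d) ⊕ e) ⊕ e)
  Descend into:  (f(h(b) ⊕ b ⊕ d ⊕ b ⊕ (e ⊕ (e ⊕ b)) ⊕ h(e ⊕ f(h(b))) ⊕ d) ⊕ e) ⊕ e
  Flatten:  f(h(b) ⊕ b ⊕ d ⊕ b ⊕ (e ⊕ (e ⊕ b)) ⊕ h(e ⊕ f(h(b))) ⊕ d) ⊕ e ⊕ e
  Simplify inside:  f(h(b) ⊕ b ⊕ d ⊕ b ⊕ (e ⊕ (e ⊕ b)) ⊕ h(e ⊕ f(h(b))) ⊕ d)  →  f(b ⊕ b ⊕ b ⊕ d ⊕ d ⊕ h(b) ⊕ h(f(h(b))))
  Units out:  drop e (×2)
  Sort:  f(b ⊕ b ⊕ b ⊕ d ⊕ d ⊕ h(b) ⊕ h(f(h(b))))
  Reassemble:  f(f(b ⊕ b ⊕ b ⊕ d ⊕ d ⊕ h(b) ⊕ h(f(h(b)))))

Answer: no — f(f(b ⊕ b ⊕ d ⊕ d ⊕ f(h(b)) ⊕ h(b) ⊕ h(b))) vs f(f(b ⊕ b ⊕ b ⊕ d ⊕ d ⊕ h(b) ⊕ h(f(h(b)))))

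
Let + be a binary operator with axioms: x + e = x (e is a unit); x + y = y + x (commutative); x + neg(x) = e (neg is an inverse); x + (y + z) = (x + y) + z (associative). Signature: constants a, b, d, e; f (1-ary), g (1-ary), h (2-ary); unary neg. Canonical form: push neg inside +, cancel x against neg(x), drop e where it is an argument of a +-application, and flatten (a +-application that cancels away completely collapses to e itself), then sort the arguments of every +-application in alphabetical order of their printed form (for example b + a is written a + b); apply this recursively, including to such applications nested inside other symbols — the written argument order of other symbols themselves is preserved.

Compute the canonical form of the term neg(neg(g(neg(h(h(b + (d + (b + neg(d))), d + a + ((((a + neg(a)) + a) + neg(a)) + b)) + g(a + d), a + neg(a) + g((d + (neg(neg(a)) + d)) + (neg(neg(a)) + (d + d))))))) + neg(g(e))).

Answer: g(e) + g(neg(h(g(a + d) + h(b + b, a + b + d), g(a + a + d + d + d + d))))

Derivation:
Push neg inside:  distribute neg over + and collapse double neg
Collect:  g(neg(h(g(a + d) + h(b + b, a + b + d), g(a + a + d + d + d + d)))) + g(e)
Sort:  g(e) + g(neg(h(g(a + d) + h(b + b, a + b + d), g(a + a + d + d + d + d))))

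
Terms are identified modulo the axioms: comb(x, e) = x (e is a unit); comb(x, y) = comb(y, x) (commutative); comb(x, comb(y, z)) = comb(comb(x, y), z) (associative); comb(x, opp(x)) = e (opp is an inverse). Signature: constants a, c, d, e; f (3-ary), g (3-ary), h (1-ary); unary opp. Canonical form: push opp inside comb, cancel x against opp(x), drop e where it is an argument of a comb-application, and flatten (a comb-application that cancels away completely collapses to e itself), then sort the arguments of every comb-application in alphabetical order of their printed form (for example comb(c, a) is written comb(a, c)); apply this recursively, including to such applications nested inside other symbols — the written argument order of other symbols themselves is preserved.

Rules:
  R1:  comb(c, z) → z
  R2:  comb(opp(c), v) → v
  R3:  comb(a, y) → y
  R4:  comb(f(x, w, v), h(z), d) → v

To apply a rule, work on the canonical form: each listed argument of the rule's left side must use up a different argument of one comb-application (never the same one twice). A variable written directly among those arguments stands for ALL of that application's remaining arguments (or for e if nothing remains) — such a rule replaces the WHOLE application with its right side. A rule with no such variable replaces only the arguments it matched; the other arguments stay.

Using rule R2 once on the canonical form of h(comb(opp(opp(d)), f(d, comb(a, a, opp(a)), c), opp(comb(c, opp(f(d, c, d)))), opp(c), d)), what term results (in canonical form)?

Answer: h(comb(d, d, f(d, a, c), f(d, c, d), opp(c)))

Derivation:
Canonical form:  h(comb(d, d, f(d, a, c), f(d, c, d), opp(c), opp(c)))
Match R2:  consume opp(c);  v := comb(d, d, f(d, a, c), f(d, c, d), opp(c))
The extension variable absorbs all remaining arguments, so the whole application is rewritten.
Giving:  h(comb(d, d, f(d, a, c), f(d, c, d), opp(c)))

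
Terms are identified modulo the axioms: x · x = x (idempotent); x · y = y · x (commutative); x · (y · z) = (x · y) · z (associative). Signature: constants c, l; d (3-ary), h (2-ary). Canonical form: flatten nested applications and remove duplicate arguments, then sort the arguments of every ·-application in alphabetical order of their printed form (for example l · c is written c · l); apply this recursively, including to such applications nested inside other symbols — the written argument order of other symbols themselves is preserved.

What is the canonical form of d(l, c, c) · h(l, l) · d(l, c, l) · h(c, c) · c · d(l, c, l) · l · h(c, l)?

Answer: c · d(l, c, c) · d(l, c, l) · h(c, c) · h(c, l) · h(l, l) · l

Derivation:
Drop duplicates:  drop duplicate d(l, c, l)
Sort arguments:  c · d(l, c, c) · d(l, c, l) · h(c, c) · h(c, l) · h(l, l) · l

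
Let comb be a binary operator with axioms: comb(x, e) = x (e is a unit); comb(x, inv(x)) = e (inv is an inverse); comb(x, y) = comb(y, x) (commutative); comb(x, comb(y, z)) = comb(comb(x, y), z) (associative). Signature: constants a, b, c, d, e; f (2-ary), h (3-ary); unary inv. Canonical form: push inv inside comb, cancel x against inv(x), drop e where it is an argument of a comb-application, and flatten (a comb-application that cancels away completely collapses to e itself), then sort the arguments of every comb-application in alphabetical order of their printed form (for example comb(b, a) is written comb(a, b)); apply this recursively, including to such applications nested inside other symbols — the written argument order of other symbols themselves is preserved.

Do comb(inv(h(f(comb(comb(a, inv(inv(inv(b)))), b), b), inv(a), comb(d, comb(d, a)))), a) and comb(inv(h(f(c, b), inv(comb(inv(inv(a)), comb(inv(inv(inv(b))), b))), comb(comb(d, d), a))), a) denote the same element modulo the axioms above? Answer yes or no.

Left:  comb(inv(h(f(comb(comb(a, inv(inv(inv(b)))), b), b), inv(a), comb(d, comb(d, a)))), a)
  Push inv inside:  distribute inv over comb and collapse double inv
  Combine occurrences:  comb(inv(h(f(a, b), inv(a), comb(a, d, d))), a)
  Sort arguments:  comb(a, inv(h(f(a, b), inv(a), comb(a, d, d))))
Right:  comb(inv(h(f(c, b), inv(comb(inv(inv(a)), comb(inv(inv(inv(b))), b))), comb(comb(d, d), a))), a)
  Push inv inside:  distribute inv over comb and collapse double inv
  Collect terms:  comb(inv(h(f(c, b), inv(a), comb(a, d, d))), a)
  Order the arguments:  comb(a, inv(h(f(c, b), inv(a), comb(a, d, d))))

Answer: no — comb(a, inv(h(f(a, b), inv(a), comb(a, d, d)))) vs comb(a, inv(h(f(c, b), inv(a), comb(a, d, d))))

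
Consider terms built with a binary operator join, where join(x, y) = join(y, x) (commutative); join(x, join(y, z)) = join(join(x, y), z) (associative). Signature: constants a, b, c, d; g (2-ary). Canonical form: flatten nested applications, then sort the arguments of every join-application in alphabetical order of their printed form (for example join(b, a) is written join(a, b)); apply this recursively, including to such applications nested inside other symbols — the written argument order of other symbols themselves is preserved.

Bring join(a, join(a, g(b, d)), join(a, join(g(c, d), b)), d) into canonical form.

Answer: join(a, a, a, b, d, g(b, d), g(c, d))

Derivation:
Un-nest:  join(a, a, g(b, d), a, g(c, d), b, d)
Sort arguments:  join(a, a, a, b, d, g(b, d), g(c, d))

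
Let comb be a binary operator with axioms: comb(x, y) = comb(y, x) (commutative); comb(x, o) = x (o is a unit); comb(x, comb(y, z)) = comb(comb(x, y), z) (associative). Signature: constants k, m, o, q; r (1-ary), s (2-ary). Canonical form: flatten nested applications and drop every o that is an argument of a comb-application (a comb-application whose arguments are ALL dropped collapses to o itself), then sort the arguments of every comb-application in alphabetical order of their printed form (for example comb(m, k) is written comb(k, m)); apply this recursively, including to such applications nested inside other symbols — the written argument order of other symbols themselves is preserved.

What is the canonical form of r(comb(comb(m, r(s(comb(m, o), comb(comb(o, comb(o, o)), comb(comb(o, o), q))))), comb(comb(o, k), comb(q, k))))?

Answer: r(comb(k, k, m, q, r(s(m, q))))

Derivation:
Work inside:  comb(comb(m, r(s(comb(m, o), comb(comb(o, comb(o, o)), comb(comb(o, o), q))))), comb(comb(o, k), comb(q, k)))
Un-nest:  comb(m, r(s(comb(m, o), comb(comb(o, comb(o, o)), comb(comb(o, o), q)))), o, k, q, k)
Inside:  r(s(comb(m, o), comb(comb(o, comb(o, o)), comb(comb(o, o), q))))  →  r(s(m, q))
Unit:  drop o
Sort:  comb(k, k, m, q, r(s(m, q)))
Put back:  r(comb(k, k, m, q, r(s(m, q))))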